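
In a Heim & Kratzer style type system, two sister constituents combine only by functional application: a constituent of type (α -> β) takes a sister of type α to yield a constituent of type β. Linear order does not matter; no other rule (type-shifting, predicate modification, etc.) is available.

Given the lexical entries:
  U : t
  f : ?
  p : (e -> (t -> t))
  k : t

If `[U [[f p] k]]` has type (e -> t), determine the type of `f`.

((e -> (t -> t)) -> (t -> (t -> (e -> t))))

At [U [[f p] k]] (required: (e -> t)): U is t, which is not a function with range (e -> t); hence [[f p] k] is the functor — type (t -> (e -> t)).
At [[f p] k] (required: (t -> (e -> t))): k is t, which is not a function with range (t -> (e -> t)); hence [f p] is the functor — type (t -> (t -> (e -> t))).
At [f p] (required: (t -> (t -> (e -> t)))): p is (e -> (t -> t)), which is not a function with range (t -> (t -> (e -> t))); hence f is the functor — type ((e -> (t -> t)) -> (t -> (t -> (e -> t)))).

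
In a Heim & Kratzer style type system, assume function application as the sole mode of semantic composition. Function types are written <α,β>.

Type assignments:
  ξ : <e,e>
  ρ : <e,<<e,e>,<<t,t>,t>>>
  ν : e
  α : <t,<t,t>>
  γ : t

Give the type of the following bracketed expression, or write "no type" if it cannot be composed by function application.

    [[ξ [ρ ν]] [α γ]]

t

[ρ ν]: ρ is <e,<<e,e>,<<t,t>,t>>>, ν is e; result <<e,e>,<<t,t>,t>>.
[ξ [ρ ν]]: [ρ ν] is <<e,e>,<<t,t>,t>>, ξ is <e,e>; result <<t,t>,t>.
[α γ]: α is <t,<t,t>>, γ is t; result <t,t>.
[[ξ [ρ ν]] [α γ]]: [ξ [ρ ν]] is <<t,t>,t>, [α γ] is <t,t>; result t.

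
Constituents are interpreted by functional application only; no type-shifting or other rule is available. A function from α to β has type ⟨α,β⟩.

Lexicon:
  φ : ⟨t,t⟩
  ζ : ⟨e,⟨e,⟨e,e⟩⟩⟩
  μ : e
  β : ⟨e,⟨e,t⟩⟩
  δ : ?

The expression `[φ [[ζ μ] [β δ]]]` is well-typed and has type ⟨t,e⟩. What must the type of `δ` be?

For [φ [[ζ μ] [β δ]]] to have type ⟨t,e⟩ with φ of type ⟨t,t⟩, [[ζ μ] [β δ]] must be the function: [[ζ μ] [β δ]] : ⟨⟨t,t⟩,⟨t,e⟩⟩.
For [[ζ μ] [β δ]] to have type ⟨⟨t,t⟩,⟨t,e⟩⟩ with [ζ μ] of type ⟨e,⟨e,e⟩⟩, [β δ] must be the function: [β δ] : ⟨⟨e,⟨e,e⟩⟩,⟨⟨t,t⟩,⟨t,e⟩⟩⟩.
For [β δ] to have type ⟨⟨e,⟨e,e⟩⟩,⟨⟨t,t⟩,⟨t,e⟩⟩⟩ with β of type ⟨e,⟨e,t⟩⟩, δ must be the function: δ : ⟨⟨e,⟨e,t⟩⟩,⟨⟨e,⟨e,e⟩⟩,⟨⟨t,t⟩,⟨t,e⟩⟩⟩⟩.

⟨⟨e,⟨e,t⟩⟩,⟨⟨e,⟨e,e⟩⟩,⟨⟨t,t⟩,⟨t,e⟩⟩⟩⟩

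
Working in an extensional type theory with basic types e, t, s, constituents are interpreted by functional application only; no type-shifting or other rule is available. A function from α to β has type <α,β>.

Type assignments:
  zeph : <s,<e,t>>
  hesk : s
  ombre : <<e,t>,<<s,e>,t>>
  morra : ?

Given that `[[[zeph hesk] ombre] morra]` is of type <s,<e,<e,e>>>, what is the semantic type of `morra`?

[[[zeph hesk] ombre] morra] must have type <s,<e,<e,e>>>. The sister [[zeph hesk] ombre] has type <<s,e>,t>; that is not a function onto <s,<e,<e,e>>>, so morra must be the functor, of type <<<s,e>,t>,<s,<e,<e,e>>>>.

<<<s,e>,t>,<s,<e,<e,e>>>>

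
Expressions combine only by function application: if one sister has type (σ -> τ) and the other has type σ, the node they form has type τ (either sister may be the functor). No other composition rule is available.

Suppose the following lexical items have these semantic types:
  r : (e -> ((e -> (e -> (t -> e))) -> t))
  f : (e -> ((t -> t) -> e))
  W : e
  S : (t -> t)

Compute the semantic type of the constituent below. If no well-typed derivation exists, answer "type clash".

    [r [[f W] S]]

((e -> (e -> (t -> e))) -> t)

[f W] — f of type (e -> ((t -> t) -> e)) combines with W of type e: type ((t -> t) -> e).
[[f W] S] — [f W] of type ((t -> t) -> e) combines with S of type (t -> t): type e.
[r [[f W] S]] — r of type (e -> ((e -> (e -> (t -> e))) -> t)) combines with [[f W] S] of type e: type ((e -> (e -> (t -> e))) -> t).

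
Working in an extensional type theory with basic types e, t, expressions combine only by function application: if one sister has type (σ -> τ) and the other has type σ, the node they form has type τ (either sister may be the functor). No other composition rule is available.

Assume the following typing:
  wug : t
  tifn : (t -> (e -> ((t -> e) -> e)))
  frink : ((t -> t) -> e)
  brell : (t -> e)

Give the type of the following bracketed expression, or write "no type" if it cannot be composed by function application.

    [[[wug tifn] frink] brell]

[wug tifn]: tifn is (t -> (e -> ((t -> e) -> e))), wug is t; result (e -> ((t -> e) -> e)).
At [[wug tifn] frink]: neither (e -> ((t -> e) -> e)) nor ((t -> t) -> e) can take the other as argument; the node is ill-typed.

no type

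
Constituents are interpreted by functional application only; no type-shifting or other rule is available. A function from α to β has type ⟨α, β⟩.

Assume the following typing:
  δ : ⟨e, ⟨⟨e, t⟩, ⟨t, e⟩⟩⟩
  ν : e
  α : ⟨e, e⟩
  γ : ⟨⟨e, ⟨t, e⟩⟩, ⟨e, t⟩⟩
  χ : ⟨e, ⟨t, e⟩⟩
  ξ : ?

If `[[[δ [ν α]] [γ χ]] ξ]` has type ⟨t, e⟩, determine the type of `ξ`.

⟨⟨t, e⟩, ⟨t, e⟩⟩

[[[δ [ν α]] [γ χ]] ξ] is required to be ⟨t, e⟩. [[δ [ν α]] [γ χ]] : ⟨t, e⟩ cannot yield ⟨t, e⟩ as functor, so ξ : ⟨⟨t, e⟩, ⟨t, e⟩⟩.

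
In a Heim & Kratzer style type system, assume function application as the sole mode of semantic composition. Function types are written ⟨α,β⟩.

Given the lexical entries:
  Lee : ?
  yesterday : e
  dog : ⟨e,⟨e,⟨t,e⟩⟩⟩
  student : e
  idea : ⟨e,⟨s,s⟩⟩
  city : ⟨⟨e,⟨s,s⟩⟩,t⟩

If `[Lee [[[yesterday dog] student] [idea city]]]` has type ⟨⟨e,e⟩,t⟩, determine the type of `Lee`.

⟨e,⟨⟨e,e⟩,t⟩⟩

For [Lee [[[yesterday dog] student] [idea city]]] to have type ⟨⟨e,e⟩,t⟩ with [[[yesterday dog] student] [idea city]] of type e, Lee must be the function: Lee : ⟨e,⟨⟨e,e⟩,t⟩⟩.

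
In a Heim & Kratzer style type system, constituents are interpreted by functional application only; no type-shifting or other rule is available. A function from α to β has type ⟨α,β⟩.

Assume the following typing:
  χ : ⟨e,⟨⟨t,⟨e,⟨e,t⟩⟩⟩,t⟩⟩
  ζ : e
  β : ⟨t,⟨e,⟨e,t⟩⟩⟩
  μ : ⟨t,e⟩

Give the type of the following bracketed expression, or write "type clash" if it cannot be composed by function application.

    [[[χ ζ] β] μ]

e

[χ ζ]: χ is ⟨e,⟨⟨t,⟨e,⟨e,t⟩⟩⟩,t⟩⟩, ζ is e; result ⟨⟨t,⟨e,⟨e,t⟩⟩⟩,t⟩.
[[χ ζ] β]: [χ ζ] is ⟨⟨t,⟨e,⟨e,t⟩⟩⟩,t⟩, β is ⟨t,⟨e,⟨e,t⟩⟩⟩; result t.
[[[χ ζ] β] μ]: μ is ⟨t,e⟩, [[χ ζ] β] is t; result e.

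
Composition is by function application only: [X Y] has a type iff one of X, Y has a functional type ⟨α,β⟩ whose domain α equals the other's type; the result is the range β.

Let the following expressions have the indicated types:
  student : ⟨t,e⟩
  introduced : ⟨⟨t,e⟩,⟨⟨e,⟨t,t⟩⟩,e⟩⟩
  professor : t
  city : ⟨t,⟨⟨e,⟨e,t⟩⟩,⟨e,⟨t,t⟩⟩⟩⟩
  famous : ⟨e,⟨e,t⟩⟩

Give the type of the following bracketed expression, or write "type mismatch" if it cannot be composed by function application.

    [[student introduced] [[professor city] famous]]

[student introduced]: introduced is ⟨⟨t,e⟩,⟨⟨e,⟨t,t⟩⟩,e⟩⟩, student is ⟨t,e⟩; result ⟨⟨e,⟨t,t⟩⟩,e⟩.
[professor city]: city is ⟨t,⟨⟨e,⟨e,t⟩⟩,⟨e,⟨t,t⟩⟩⟩⟩, professor is t; result ⟨⟨e,⟨e,t⟩⟩,⟨e,⟨t,t⟩⟩⟩.
[[professor city] famous]: [professor city] is ⟨⟨e,⟨e,t⟩⟩,⟨e,⟨t,t⟩⟩⟩, famous is ⟨e,⟨e,t⟩⟩; result ⟨e,⟨t,t⟩⟩.
[[student introduced] [[professor city] famous]]: [student introduced] is ⟨⟨e,⟨t,t⟩⟩,e⟩, [[professor city] famous] is ⟨e,⟨t,t⟩⟩; result e.

e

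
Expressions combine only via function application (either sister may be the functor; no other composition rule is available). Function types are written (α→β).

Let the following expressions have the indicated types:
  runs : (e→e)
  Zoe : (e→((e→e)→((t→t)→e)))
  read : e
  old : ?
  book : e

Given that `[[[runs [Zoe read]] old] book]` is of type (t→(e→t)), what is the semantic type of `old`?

For [[[runs [Zoe read]] old] book] to have type (t→(e→t)) with book of type e, [[runs [Zoe read]] old] must be the function: [[runs [Zoe read]] old] : (e→(t→(e→t))).
For [[runs [Zoe read]] old] to have type (e→(t→(e→t))) with [runs [Zoe read]] of type ((t→t)→e), old must be the function: old : (((t→t)→e)→(e→(t→(e→t)))).

(((t→t)→e)→(e→(t→(e→t))))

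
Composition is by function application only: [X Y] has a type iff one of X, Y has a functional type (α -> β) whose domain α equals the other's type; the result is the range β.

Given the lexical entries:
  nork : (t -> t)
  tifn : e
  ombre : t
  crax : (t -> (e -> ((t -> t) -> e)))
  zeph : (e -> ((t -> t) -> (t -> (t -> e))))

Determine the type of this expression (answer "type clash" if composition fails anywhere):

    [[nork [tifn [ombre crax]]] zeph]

At [ombre crax], crax : (t -> (e -> ((t -> t) -> e))) takes ombre : t, giving (e -> ((t -> t) -> e)).
At [tifn [ombre crax]], [ombre crax] : (e -> ((t -> t) -> e)) takes tifn : e, giving ((t -> t) -> e).
At [nork [tifn [ombre crax]]], [tifn [ombre crax]] : ((t -> t) -> e) takes nork : (t -> t), giving e.
At [[nork [tifn [ombre crax]]] zeph], zeph : (e -> ((t -> t) -> (t -> (t -> e)))) takes [nork [tifn [ombre crax]]] : e, giving ((t -> t) -> (t -> (t -> e))).

((t -> t) -> (t -> (t -> e)))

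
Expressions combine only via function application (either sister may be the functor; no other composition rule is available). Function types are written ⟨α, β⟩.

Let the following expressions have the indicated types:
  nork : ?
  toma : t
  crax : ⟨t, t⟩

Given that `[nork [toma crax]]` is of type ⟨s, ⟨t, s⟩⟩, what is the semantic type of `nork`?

⟨t, ⟨s, ⟨t, s⟩⟩⟩

For [nork [toma crax]] to have type ⟨s, ⟨t, s⟩⟩ with [toma crax] of type t, nork must be the function: nork : ⟨t, ⟨s, ⟨t, s⟩⟩⟩.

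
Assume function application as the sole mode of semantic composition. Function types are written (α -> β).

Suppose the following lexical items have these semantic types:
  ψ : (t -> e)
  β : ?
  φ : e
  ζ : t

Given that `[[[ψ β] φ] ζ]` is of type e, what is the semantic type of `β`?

((t -> e) -> (e -> (t -> e)))

For [[[ψ β] φ] ζ] to have type e with ζ of type t, [[ψ β] φ] must be the function: [[ψ β] φ] : (t -> e).
For [[ψ β] φ] to have type (t -> e) with φ of type e, [ψ β] must be the function: [ψ β] : (e -> (t -> e)).
For [ψ β] to have type (e -> (t -> e)) with ψ of type (t -> e), β must be the function: β : ((t -> e) -> (e -> (t -> e))).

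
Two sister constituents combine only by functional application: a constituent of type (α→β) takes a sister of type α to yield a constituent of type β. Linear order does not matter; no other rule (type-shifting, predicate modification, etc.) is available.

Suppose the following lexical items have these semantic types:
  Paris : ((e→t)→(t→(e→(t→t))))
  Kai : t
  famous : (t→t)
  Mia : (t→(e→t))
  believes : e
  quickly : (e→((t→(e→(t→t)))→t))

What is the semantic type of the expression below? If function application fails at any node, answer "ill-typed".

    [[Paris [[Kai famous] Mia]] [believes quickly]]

t

[Kai famous]: functor famous : (t→t), argument Kai : t; result t.
[[Kai famous] Mia]: functor Mia : (t→(e→t)), argument [Kai famous] : t; result (e→t).
[Paris [[Kai famous] Mia]]: functor Paris : ((e→t)→(t→(e→(t→t)))), argument [[Kai famous] Mia] : (e→t); result (t→(e→(t→t))).
[believes quickly]: functor quickly : (e→((t→(e→(t→t)))→t)), argument believes : e; result ((t→(e→(t→t)))→t).
[[Paris [[Kai famous] Mia]] [believes quickly]]: functor [believes quickly] : ((t→(e→(t→t)))→t), argument [Paris [[Kai famous] Mia]] : (t→(e→(t→t))); result t.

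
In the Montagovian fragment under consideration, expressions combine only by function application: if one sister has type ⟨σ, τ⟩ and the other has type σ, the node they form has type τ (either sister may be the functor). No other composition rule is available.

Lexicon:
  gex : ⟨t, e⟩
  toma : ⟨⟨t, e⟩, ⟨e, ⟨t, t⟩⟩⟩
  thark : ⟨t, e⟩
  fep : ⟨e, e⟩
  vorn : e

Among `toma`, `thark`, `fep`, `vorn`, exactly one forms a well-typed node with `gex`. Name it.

toma

toma — combines: toma : ⟨⟨t, e⟩, ⟨e, ⟨t, t⟩⟩⟩ takes gex : ⟨t, e⟩ as argument, giving ⟨e, ⟨t, t⟩⟩.
thark : ⟨t, e⟩ — does not combine with gex.
fep : ⟨e, e⟩ — does not combine with gex.
vorn : e — does not combine with gex.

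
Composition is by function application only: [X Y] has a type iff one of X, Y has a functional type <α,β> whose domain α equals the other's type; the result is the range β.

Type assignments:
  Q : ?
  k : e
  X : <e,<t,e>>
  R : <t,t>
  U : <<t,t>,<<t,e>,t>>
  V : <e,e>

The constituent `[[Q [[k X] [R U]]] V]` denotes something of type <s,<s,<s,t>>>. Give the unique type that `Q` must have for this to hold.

<t,<<e,e>,<s,<s,<s,t>>>>>

At [[Q [[k X] [R U]]] V] (required: <s,<s,<s,t>>>): V is <e,e>, which is not a function with range <s,<s,<s,t>>>; hence [Q [[k X] [R U]]] is the functor — type <<e,e>,<s,<s,<s,t>>>>.
At [Q [[k X] [R U]]] (required: <<e,e>,<s,<s,<s,t>>>>): [[k X] [R U]] is t, which is not a function with range <<e,e>,<s,<s,<s,t>>>>; hence Q is the functor — type <t,<<e,e>,<s,<s,<s,t>>>>>.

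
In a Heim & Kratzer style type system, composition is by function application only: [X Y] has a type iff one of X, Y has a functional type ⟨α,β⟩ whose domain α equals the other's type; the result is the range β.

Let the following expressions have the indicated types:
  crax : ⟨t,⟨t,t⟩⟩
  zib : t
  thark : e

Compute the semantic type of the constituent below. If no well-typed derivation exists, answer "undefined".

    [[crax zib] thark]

undefined

[crax zib]: crax is ⟨t,⟨t,t⟩⟩, zib is t; result ⟨t,t⟩.
[[crax zib] thark]: ⟨t,t⟩ and e cannot combine by function application — type clash.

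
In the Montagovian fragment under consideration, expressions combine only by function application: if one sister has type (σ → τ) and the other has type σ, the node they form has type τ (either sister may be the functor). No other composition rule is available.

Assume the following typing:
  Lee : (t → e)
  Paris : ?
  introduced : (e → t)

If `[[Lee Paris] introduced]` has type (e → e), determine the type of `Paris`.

[[Lee Paris] introduced] is required to be (e → e). introduced : (e → t) cannot yield (e → e) as functor, so [Lee Paris] : ((e → t) → (e → e)).
[Lee Paris] is required to be ((e → t) → (e → e)). Lee : (t → e) cannot yield ((e → t) → (e → e)) as functor, so Paris : ((t → e) → ((e → t) → (e → e))).

((t → e) → ((e → t) → (e → e)))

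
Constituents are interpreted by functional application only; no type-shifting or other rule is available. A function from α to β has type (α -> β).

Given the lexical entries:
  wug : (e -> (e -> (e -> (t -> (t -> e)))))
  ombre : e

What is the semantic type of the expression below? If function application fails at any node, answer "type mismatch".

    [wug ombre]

(e -> (e -> (t -> (t -> e))))

[wug ombre]: functor wug : (e -> (e -> (e -> (t -> (t -> e))))), argument ombre : e; result (e -> (e -> (t -> (t -> e)))).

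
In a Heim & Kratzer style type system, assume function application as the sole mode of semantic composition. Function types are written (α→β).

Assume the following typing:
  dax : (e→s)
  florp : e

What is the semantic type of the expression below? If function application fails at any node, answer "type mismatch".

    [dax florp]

s

[dax florp]: (e→s) applied to e yields s.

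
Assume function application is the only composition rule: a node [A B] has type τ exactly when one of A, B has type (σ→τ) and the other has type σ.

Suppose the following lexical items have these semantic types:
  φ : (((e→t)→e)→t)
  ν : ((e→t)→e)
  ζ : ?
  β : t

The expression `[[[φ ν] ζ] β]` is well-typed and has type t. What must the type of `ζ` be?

[[[φ ν] ζ] β] is required to be t. β : t cannot yield t as functor, so [[φ ν] ζ] : (t→t).
[[φ ν] ζ] is required to be (t→t). [φ ν] : t cannot yield (t→t) as functor, so ζ : (t→(t→t)).

(t→(t→t))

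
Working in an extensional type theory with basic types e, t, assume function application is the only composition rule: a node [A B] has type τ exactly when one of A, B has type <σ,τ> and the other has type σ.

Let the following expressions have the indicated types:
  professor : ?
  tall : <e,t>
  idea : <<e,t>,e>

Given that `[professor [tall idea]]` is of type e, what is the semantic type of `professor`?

<e,e>

At [professor [tall idea]] (required: e): [tall idea] is e, which is not a function with range e; hence professor is the functor — type <e,e>.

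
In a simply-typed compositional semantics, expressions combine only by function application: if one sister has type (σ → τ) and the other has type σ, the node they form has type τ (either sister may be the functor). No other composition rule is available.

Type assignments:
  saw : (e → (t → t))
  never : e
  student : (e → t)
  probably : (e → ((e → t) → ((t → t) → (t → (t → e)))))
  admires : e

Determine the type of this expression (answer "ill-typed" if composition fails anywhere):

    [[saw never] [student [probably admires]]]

(t → (t → e))

At [saw never], saw : (e → (t → t)) takes never : e, giving (t → t).
At [probably admires], probably : (e → ((e → t) → ((t → t) → (t → (t → e))))) takes admires : e, giving ((e → t) → ((t → t) → (t → (t → e)))).
At [student [probably admires]], [probably admires] : ((e → t) → ((t → t) → (t → (t → e)))) takes student : (e → t), giving ((t → t) → (t → (t → e))).
At [[saw never] [student [probably admires]]], [student [probably admires]] : ((t → t) → (t → (t → e))) takes [saw never] : (t → t), giving (t → (t → e)).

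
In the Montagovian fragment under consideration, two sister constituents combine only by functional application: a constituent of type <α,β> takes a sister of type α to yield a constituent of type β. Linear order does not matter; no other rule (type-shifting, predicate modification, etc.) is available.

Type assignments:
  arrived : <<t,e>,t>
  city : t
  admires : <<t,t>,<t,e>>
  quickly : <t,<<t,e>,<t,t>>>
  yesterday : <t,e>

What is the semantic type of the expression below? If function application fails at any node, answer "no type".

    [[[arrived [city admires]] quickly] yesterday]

At [city admires]: neither t nor <<t,t>,<t,e>> can take the other as argument; the node is ill-typed.

no type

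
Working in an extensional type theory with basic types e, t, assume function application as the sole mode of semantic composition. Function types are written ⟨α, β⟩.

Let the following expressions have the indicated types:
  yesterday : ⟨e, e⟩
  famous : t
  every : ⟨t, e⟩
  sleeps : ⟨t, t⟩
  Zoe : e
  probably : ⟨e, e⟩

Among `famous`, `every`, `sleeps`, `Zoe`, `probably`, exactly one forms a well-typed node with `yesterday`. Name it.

Zoe

famous : t — does not combine with yesterday.
every : ⟨t, e⟩ — does not combine with yesterday.
sleeps : ⟨t, t⟩ — does not combine with yesterday.
Zoe — combines: yesterday : ⟨e, e⟩ takes Zoe : e as argument, giving e.
probably : ⟨e, e⟩ — does not combine with yesterday.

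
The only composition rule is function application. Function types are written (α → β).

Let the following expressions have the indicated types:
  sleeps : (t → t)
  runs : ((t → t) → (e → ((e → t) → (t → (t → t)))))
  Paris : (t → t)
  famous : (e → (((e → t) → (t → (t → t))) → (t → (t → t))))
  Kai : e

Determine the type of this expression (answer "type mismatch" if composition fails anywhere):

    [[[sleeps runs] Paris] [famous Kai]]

type mismatch

[sleeps runs]: ((t → t) → (e → ((e → t) → (t → (t → t))))) applied to (t → t) yields (e → ((e → t) → (t → (t → t)))).
[[sleeps runs] Paris]: (e → ((e → t) → (t → (t → t)))) with (t → t) — neither is a function whose domain matches the other; composition fails here.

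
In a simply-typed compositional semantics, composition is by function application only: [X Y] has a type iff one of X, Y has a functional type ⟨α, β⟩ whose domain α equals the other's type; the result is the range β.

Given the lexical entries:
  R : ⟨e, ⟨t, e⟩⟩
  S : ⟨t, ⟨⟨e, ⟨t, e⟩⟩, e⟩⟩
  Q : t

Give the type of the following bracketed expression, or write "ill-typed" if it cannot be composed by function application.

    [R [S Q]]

e

[S Q] — S of type ⟨t, ⟨⟨e, ⟨t, e⟩⟩, e⟩⟩ combines with Q of type t: type ⟨⟨e, ⟨t, e⟩⟩, e⟩.
[R [S Q]] — [S Q] of type ⟨⟨e, ⟨t, e⟩⟩, e⟩ combines with R of type ⟨e, ⟨t, e⟩⟩: type e.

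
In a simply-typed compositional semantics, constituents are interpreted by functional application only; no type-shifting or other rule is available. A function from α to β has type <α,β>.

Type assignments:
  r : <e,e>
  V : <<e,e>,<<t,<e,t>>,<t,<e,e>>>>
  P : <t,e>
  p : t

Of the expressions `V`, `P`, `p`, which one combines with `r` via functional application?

V

V — combines: V : <<e,e>,<<t,<e,t>>,<t,<e,e>>>> takes r : <e,e> as argument, giving <<t,<e,t>>,<t,<e,e>>>.
P : <t,e> — neither side's domain matches the other.
p : t — neither side's domain matches the other.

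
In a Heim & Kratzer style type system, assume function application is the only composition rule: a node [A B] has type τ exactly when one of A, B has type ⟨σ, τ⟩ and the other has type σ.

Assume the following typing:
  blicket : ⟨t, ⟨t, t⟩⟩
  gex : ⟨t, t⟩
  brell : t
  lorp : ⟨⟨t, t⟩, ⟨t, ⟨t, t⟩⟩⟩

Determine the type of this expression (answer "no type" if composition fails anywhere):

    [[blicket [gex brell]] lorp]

[gex brell] — gex of type ⟨t, t⟩ combines with brell of type t: type t.
[blicket [gex brell]] — blicket of type ⟨t, ⟨t, t⟩⟩ combines with [gex brell] of type t: type ⟨t, t⟩.
[[blicket [gex brell]] lorp] — lorp of type ⟨⟨t, t⟩, ⟨t, ⟨t, t⟩⟩⟩ combines with [blicket [gex brell]] of type ⟨t, t⟩: type ⟨t, ⟨t, t⟩⟩.

⟨t, ⟨t, t⟩⟩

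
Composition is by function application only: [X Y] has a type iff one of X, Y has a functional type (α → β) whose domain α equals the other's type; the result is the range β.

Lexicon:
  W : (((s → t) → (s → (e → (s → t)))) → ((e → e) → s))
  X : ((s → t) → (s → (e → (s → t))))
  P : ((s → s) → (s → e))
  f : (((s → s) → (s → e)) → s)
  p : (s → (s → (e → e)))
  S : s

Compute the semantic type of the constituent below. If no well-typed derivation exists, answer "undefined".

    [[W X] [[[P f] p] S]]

s

[W X] — W of type (((s → t) → (s → (e → (s → t)))) → ((e → e) → s)) combines with X of type ((s → t) → (s → (e → (s → t)))): type ((e → e) → s).
[P f] — f of type (((s → s) → (s → e)) → s) combines with P of type ((s → s) → (s → e)): type s.
[[P f] p] — p of type (s → (s → (e → e))) combines with [P f] of type s: type (s → (e → e)).
[[[P f] p] S] — [[P f] p] of type (s → (e → e)) combines with S of type s: type (e → e).
[[W X] [[[P f] p] S]] — [W X] of type ((e → e) → s) combines with [[[P f] p] S] of type (e → e): type s.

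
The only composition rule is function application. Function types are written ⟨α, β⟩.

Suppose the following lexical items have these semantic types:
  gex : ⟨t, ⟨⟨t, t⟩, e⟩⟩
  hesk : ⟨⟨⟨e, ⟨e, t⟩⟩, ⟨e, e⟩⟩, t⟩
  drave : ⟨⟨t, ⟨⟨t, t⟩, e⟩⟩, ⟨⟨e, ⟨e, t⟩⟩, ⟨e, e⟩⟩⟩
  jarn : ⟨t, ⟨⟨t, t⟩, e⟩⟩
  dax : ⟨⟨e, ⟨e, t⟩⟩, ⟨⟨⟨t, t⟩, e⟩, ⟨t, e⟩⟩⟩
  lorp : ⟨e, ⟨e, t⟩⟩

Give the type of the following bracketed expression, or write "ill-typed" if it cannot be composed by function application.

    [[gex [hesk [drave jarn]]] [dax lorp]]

At [drave jarn], drave : ⟨⟨t, ⟨⟨t, t⟩, e⟩⟩, ⟨⟨e, ⟨e, t⟩⟩, ⟨e, e⟩⟩⟩ takes jarn : ⟨t, ⟨⟨t, t⟩, e⟩⟩, giving ⟨⟨e, ⟨e, t⟩⟩, ⟨e, e⟩⟩.
At [hesk [drave jarn]], hesk : ⟨⟨⟨e, ⟨e, t⟩⟩, ⟨e, e⟩⟩, t⟩ takes [drave jarn] : ⟨⟨e, ⟨e, t⟩⟩, ⟨e, e⟩⟩, giving t.
At [gex [hesk [drave jarn]]], gex : ⟨t, ⟨⟨t, t⟩, e⟩⟩ takes [hesk [drave jarn]] : t, giving ⟨⟨t, t⟩, e⟩.
At [dax lorp], dax : ⟨⟨e, ⟨e, t⟩⟩, ⟨⟨⟨t, t⟩, e⟩, ⟨t, e⟩⟩⟩ takes lorp : ⟨e, ⟨e, t⟩⟩, giving ⟨⟨⟨t, t⟩, e⟩, ⟨t, e⟩⟩.
At [[gex [hesk [drave jarn]]] [dax lorp]], [dax lorp] : ⟨⟨⟨t, t⟩, e⟩, ⟨t, e⟩⟩ takes [gex [hesk [drave jarn]]] : ⟨⟨t, t⟩, e⟩, giving ⟨t, e⟩.

⟨t, e⟩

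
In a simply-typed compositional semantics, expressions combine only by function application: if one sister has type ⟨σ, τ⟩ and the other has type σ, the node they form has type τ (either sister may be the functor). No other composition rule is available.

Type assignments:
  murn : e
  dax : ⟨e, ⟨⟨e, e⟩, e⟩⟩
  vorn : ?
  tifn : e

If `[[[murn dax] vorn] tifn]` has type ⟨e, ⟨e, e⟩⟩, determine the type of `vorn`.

[[[murn dax] vorn] tifn] is required to be ⟨e, ⟨e, e⟩⟩. tifn : e cannot yield ⟨e, ⟨e, e⟩⟩ as functor, so [[murn dax] vorn] : ⟨e, ⟨e, ⟨e, e⟩⟩⟩.
[[murn dax] vorn] is required to be ⟨e, ⟨e, ⟨e, e⟩⟩⟩. [murn dax] : ⟨⟨e, e⟩, e⟩ cannot yield ⟨e, ⟨e, ⟨e, e⟩⟩⟩ as functor, so vorn : ⟨⟨⟨e, e⟩, e⟩, ⟨e, ⟨e, ⟨e, e⟩⟩⟩⟩.

⟨⟨⟨e, e⟩, e⟩, ⟨e, ⟨e, ⟨e, e⟩⟩⟩⟩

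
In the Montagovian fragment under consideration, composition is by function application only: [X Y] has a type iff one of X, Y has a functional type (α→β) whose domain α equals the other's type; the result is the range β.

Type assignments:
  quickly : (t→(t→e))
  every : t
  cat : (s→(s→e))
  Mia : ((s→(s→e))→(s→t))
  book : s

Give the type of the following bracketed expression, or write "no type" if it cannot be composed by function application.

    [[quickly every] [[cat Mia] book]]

e

[quickly every]: (t→(t→e)) applied to t yields (t→e).
[cat Mia]: ((s→(s→e))→(s→t)) applied to (s→(s→e)) yields (s→t).
[[cat Mia] book]: (s→t) applied to s yields t.
[[quickly every] [[cat Mia] book]]: (t→e) applied to t yields e.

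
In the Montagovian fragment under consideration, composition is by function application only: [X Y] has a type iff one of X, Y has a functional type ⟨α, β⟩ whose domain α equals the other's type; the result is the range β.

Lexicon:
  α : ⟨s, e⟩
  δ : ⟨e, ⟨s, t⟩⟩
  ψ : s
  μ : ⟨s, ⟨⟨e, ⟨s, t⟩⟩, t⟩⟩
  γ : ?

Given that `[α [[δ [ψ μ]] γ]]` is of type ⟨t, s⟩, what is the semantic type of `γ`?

⟨t, ⟨⟨s, e⟩, ⟨t, s⟩⟩⟩

At [α [[δ [ψ μ]] γ]] (required: ⟨t, s⟩): α is ⟨s, e⟩, which is not a function with range ⟨t, s⟩; hence [[δ [ψ μ]] γ] is the functor — type ⟨⟨s, e⟩, ⟨t, s⟩⟩.
At [[δ [ψ μ]] γ] (required: ⟨⟨s, e⟩, ⟨t, s⟩⟩): [δ [ψ μ]] is t, which is not a function with range ⟨⟨s, e⟩, ⟨t, s⟩⟩; hence γ is the functor — type ⟨t, ⟨⟨s, e⟩, ⟨t, s⟩⟩⟩.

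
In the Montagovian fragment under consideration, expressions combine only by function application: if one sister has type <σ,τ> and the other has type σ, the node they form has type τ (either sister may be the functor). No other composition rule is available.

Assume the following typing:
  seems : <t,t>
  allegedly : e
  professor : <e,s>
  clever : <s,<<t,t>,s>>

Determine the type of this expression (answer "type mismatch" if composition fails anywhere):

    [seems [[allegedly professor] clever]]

s

[allegedly professor]: <e,s> applied to e yields s.
[[allegedly professor] clever]: <s,<<t,t>,s>> applied to s yields <<t,t>,s>.
[seems [[allegedly professor] clever]]: <<t,t>,s> applied to <t,t> yields s.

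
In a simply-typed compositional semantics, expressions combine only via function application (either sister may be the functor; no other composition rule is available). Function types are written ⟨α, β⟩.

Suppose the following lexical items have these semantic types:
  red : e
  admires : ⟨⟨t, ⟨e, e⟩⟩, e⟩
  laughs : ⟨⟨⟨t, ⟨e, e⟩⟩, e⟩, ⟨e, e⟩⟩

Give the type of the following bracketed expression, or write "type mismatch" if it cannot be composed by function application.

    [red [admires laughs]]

[admires laughs] — laughs of type ⟨⟨⟨t, ⟨e, e⟩⟩, e⟩, ⟨e, e⟩⟩ combines with admires of type ⟨⟨t, ⟨e, e⟩⟩, e⟩: type ⟨e, e⟩.
[red [admires laughs]] — [admires laughs] of type ⟨e, e⟩ combines with red of type e: type e.

e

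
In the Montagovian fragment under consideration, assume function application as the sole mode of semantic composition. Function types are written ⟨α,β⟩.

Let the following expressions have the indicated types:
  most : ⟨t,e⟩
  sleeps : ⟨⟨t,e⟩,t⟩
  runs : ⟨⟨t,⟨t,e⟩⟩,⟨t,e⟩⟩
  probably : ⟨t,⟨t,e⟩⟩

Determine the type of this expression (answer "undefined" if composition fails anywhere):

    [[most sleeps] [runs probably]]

e

At [most sleeps], sleeps : ⟨⟨t,e⟩,t⟩ takes most : ⟨t,e⟩, giving t.
At [runs probably], runs : ⟨⟨t,⟨t,e⟩⟩,⟨t,e⟩⟩ takes probably : ⟨t,⟨t,e⟩⟩, giving ⟨t,e⟩.
At [[most sleeps] [runs probably]], [runs probably] : ⟨t,e⟩ takes [most sleeps] : t, giving e.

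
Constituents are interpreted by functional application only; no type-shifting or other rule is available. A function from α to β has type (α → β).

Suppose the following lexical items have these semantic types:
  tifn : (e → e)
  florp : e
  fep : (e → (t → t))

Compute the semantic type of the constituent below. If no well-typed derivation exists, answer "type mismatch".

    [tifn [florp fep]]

type mismatch

[florp fep] — fep of type (e → (t → t)) combines with florp of type e: type (t → t).
[tifn [florp fep]]: (e → e) with (t → t) — neither is a function whose domain matches the other; composition fails here.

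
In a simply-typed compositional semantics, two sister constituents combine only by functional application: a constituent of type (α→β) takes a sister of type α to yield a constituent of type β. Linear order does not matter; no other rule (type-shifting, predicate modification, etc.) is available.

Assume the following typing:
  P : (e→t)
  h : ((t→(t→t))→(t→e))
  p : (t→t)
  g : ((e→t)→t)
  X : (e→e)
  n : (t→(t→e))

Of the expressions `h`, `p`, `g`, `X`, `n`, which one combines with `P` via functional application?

g

h : ((t→(t→t))→(t→e)) — does not combine with P.
p : (t→t) — does not combine with P.
g — combines: g : ((e→t)→t) takes P : (e→t) as argument, giving t.
X : (e→e) — does not combine with P.
n : (t→(t→e)) — does not combine with P.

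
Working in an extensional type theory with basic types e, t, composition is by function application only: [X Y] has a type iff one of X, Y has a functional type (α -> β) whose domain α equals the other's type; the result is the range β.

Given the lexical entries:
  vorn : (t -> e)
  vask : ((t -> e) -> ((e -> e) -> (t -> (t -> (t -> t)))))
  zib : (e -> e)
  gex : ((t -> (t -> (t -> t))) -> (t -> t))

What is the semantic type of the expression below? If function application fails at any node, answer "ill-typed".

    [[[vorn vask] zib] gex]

(t -> t)

At [vorn vask], vask : ((t -> e) -> ((e -> e) -> (t -> (t -> (t -> t))))) takes vorn : (t -> e), giving ((e -> e) -> (t -> (t -> (t -> t)))).
At [[vorn vask] zib], [vorn vask] : ((e -> e) -> (t -> (t -> (t -> t)))) takes zib : (e -> e), giving (t -> (t -> (t -> t))).
At [[[vorn vask] zib] gex], gex : ((t -> (t -> (t -> t))) -> (t -> t)) takes [[vorn vask] zib] : (t -> (t -> (t -> t))), giving (t -> t).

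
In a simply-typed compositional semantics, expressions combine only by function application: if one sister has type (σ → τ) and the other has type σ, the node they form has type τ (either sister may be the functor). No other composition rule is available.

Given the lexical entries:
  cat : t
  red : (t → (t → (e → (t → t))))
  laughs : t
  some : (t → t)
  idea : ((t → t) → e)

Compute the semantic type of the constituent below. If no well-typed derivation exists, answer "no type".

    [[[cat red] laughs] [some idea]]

At [cat red], red : (t → (t → (e → (t → t)))) takes cat : t, giving (t → (e → (t → t))).
At [[cat red] laughs], [cat red] : (t → (e → (t → t))) takes laughs : t, giving (e → (t → t)).
At [some idea], idea : ((t → t) → e) takes some : (t → t), giving e.
At [[[cat red] laughs] [some idea]], [[cat red] laughs] : (e → (t → t)) takes [some idea] : e, giving (t → t).

(t → t)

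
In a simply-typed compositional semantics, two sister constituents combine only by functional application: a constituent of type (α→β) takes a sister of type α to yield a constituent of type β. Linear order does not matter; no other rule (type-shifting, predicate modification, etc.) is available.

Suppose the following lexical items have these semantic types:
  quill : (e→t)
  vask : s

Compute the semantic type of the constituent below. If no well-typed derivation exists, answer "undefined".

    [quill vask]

undefined

[quill vask]: (e→t) with s — neither is a function whose domain matches the other; composition fails here.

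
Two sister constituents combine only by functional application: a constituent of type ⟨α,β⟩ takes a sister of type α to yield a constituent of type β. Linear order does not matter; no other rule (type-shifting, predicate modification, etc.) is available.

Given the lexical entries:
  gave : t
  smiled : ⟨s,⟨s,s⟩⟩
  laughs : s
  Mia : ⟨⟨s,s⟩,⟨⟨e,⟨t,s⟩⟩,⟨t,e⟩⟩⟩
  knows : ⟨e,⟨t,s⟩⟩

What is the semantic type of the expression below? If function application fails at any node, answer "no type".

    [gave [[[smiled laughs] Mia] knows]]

At [smiled laughs], smiled : ⟨s,⟨s,s⟩⟩ takes laughs : s, giving ⟨s,s⟩.
At [[smiled laughs] Mia], Mia : ⟨⟨s,s⟩,⟨⟨e,⟨t,s⟩⟩,⟨t,e⟩⟩⟩ takes [smiled laughs] : ⟨s,s⟩, giving ⟨⟨e,⟨t,s⟩⟩,⟨t,e⟩⟩.
At [[[smiled laughs] Mia] knows], [[smiled laughs] Mia] : ⟨⟨e,⟨t,s⟩⟩,⟨t,e⟩⟩ takes knows : ⟨e,⟨t,s⟩⟩, giving ⟨t,e⟩.
At [gave [[[smiled laughs] Mia] knows]], [[[smiled laughs] Mia] knows] : ⟨t,e⟩ takes gave : t, giving e.

e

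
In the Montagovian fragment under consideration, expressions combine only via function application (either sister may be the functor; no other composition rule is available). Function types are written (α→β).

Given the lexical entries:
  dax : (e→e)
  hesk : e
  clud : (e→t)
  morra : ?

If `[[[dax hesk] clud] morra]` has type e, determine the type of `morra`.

(t→e)

[[[dax hesk] clud] morra] is required to be e. [[dax hesk] clud] : t cannot yield e as functor, so morra : (t→e).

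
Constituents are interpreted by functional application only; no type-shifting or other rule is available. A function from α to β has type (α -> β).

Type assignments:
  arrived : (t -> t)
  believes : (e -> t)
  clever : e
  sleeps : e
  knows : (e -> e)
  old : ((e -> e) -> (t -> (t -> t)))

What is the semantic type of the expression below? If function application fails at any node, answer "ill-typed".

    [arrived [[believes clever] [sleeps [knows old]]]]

[believes clever]: (e -> t) applied to e yields t.
[knows old]: ((e -> e) -> (t -> (t -> t))) applied to (e -> e) yields (t -> (t -> t)).
At [sleeps [knows old]]: neither e nor (t -> (t -> t)) can take the other as argument; the node is ill-typed.

ill-typed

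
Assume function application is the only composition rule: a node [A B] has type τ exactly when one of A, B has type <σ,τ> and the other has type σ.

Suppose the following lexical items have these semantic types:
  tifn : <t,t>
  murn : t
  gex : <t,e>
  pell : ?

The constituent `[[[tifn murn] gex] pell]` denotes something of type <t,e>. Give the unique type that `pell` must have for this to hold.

[[[tifn murn] gex] pell] must have type <t,e>. The sister [[tifn murn] gex] has type e; that is not a function onto <t,e>, so pell must be the functor, of type <e,<t,e>>.

<e,<t,e>>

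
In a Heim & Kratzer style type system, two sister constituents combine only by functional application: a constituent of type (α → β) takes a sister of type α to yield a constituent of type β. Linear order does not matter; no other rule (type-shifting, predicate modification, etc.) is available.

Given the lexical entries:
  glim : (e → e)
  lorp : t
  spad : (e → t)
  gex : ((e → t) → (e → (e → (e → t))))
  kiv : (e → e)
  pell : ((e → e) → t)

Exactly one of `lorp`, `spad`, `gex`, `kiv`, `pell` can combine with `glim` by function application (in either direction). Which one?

pell

lorp : t — no; glim wants e, and lorp wants nothing (atomic).
spad : (e → t) — no; glim wants e, and spad wants e.
gex : ((e → t) → (e → (e → (e → t)))) — no; glim wants e, and gex wants (e → t).
kiv : (e → e) — no; glim wants e, and kiv wants e.
pell — combines: pell : ((e → e) → t) takes glim : (e → e) as argument, giving t.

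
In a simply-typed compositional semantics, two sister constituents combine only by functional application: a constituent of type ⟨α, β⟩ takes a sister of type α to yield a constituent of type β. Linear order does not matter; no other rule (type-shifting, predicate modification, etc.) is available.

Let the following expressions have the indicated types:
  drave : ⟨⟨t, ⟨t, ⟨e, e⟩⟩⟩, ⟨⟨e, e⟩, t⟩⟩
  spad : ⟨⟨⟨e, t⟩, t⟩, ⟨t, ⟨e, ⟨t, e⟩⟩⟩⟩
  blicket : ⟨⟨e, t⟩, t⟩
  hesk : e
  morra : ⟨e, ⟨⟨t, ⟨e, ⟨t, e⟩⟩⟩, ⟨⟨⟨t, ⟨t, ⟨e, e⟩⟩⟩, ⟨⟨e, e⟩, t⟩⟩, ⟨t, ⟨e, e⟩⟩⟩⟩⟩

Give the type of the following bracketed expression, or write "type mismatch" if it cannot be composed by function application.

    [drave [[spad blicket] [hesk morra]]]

⟨t, ⟨e, e⟩⟩

[spad blicket]: spad is ⟨⟨⟨e, t⟩, t⟩, ⟨t, ⟨e, ⟨t, e⟩⟩⟩⟩, blicket is ⟨⟨e, t⟩, t⟩; result ⟨t, ⟨e, ⟨t, e⟩⟩⟩.
[hesk morra]: morra is ⟨e, ⟨⟨t, ⟨e, ⟨t, e⟩⟩⟩, ⟨⟨⟨t, ⟨t, ⟨e, e⟩⟩⟩, ⟨⟨e, e⟩, t⟩⟩, ⟨t, ⟨e, e⟩⟩⟩⟩⟩, hesk is e; result ⟨⟨t, ⟨e, ⟨t, e⟩⟩⟩, ⟨⟨⟨t, ⟨t, ⟨e, e⟩⟩⟩, ⟨⟨e, e⟩, t⟩⟩, ⟨t, ⟨e, e⟩⟩⟩⟩.
[[spad blicket] [hesk morra]]: [hesk morra] is ⟨⟨t, ⟨e, ⟨t, e⟩⟩⟩, ⟨⟨⟨t, ⟨t, ⟨e, e⟩⟩⟩, ⟨⟨e, e⟩, t⟩⟩, ⟨t, ⟨e, e⟩⟩⟩⟩, [spad blicket] is ⟨t, ⟨e, ⟨t, e⟩⟩⟩; result ⟨⟨⟨t, ⟨t, ⟨e, e⟩⟩⟩, ⟨⟨e, e⟩, t⟩⟩, ⟨t, ⟨e, e⟩⟩⟩.
[drave [[spad blicket] [hesk morra]]]: [[spad blicket] [hesk morra]] is ⟨⟨⟨t, ⟨t, ⟨e, e⟩⟩⟩, ⟨⟨e, e⟩, t⟩⟩, ⟨t, ⟨e, e⟩⟩⟩, drave is ⟨⟨t, ⟨t, ⟨e, e⟩⟩⟩, ⟨⟨e, e⟩, t⟩⟩; result ⟨t, ⟨e, e⟩⟩.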